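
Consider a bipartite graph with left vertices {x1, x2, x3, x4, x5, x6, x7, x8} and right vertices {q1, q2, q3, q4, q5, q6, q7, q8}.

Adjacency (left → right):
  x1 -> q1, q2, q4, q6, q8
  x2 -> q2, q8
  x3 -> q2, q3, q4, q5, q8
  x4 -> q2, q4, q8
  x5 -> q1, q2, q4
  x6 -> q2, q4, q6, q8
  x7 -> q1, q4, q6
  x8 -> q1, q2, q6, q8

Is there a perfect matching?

No

The set {x1, x2, x4, x5, x6, x7, x8} has only 5 neighbours ({q1, q2, q4, q6, q8}), so by Hall's theorem at most 6 of the 8 left vertices can be matched.
Hence no matching covers every left vertex.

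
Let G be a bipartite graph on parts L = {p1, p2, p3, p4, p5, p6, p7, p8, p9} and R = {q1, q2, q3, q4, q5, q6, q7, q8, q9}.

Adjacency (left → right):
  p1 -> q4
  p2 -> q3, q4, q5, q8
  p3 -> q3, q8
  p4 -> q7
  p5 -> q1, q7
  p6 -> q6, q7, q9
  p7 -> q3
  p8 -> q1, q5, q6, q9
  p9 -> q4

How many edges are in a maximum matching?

8

For example, pair p1-q4, p2-q5, p3-q8, p4-q7, p5-q1, p6-q9, p7-q3, p8-q6.
The set {p1, p9} has only 1 neighbour ({q4}), so by Hall's theorem at most 8 of the 9 left vertices can be matched.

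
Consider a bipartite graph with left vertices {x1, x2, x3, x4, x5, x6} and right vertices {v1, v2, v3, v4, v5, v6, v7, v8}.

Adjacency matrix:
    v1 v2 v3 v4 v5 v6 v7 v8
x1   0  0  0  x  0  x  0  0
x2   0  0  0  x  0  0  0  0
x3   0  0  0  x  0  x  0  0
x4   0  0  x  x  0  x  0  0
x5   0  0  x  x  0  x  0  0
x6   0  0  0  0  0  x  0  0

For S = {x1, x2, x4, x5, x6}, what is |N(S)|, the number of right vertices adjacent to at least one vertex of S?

The union of neighbours of {x1, x2, x4, x5, x6} is {v3, v4, v6}, which has 3 elements.
Since |N(S)| = 3 < |S| = 5, Hall's condition fails for this subset.

3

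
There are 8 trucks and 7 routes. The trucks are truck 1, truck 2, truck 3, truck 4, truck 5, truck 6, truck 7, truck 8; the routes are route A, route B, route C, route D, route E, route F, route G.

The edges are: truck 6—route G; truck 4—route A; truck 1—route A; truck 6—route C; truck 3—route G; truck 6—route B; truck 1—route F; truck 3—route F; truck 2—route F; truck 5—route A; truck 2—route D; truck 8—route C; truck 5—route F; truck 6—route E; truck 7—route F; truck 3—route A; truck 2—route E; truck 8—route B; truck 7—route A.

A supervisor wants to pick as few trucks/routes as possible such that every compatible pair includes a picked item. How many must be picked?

6

A maximum matching has 6 edges (e.g. truck 1–route F, truck 2–route D, truck 3–route G, truck 4–route A, truck 6–route E, truck 8–route B).
By König's theorem the minimum vertex cover has the same size. One such cover is {truck 2, truck 3, truck 6, truck 8, route A, route F}.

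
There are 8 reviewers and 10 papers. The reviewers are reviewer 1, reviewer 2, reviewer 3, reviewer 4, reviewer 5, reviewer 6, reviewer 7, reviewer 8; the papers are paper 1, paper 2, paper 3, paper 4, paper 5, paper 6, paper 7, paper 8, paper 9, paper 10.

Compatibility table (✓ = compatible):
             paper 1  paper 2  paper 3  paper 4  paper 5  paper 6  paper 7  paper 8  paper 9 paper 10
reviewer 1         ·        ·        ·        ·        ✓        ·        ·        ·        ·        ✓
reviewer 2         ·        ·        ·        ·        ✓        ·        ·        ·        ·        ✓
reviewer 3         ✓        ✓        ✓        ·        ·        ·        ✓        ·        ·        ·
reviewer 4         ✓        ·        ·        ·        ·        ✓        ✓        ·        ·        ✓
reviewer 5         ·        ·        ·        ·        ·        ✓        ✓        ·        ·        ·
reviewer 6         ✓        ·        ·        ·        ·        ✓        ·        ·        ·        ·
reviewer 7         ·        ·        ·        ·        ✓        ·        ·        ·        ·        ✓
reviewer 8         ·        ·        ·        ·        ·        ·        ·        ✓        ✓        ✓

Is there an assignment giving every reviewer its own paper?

The set {reviewer 1, reviewer 2, reviewer 7} has only 2 neighbours ({paper 10, paper 5}), so by Hall's theorem at most 7 of the 8 reviewers can be matched.
Hence no matching covers every reviewer.

No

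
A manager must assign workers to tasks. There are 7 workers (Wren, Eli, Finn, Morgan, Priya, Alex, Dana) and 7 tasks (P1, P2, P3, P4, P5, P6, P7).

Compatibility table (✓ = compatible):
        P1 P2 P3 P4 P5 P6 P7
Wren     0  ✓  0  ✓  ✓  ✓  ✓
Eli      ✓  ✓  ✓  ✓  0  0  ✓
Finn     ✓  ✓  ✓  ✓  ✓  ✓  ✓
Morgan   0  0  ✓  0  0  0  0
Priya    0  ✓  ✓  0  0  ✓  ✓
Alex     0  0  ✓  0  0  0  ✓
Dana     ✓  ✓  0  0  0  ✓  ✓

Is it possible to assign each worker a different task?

Yes

For example, pair Wren–P5, Eli–P4, Finn–P2, Morgan–P3, Priya–P6, Alex–P7, Dana–P1.
All 7 workers are covered.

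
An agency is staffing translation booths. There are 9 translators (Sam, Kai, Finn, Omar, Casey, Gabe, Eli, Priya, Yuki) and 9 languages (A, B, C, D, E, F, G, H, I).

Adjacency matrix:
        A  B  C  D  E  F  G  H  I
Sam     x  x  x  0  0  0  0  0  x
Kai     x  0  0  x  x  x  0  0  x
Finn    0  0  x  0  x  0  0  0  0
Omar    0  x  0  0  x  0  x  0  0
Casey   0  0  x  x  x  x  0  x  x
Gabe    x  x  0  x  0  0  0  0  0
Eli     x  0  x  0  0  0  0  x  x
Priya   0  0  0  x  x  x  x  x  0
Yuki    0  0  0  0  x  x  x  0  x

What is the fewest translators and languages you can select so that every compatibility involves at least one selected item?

9

The 9 edges Sam–I, Kai–A, Finn–C, Omar–B, Casey–F, Gabe–D, Eli–H, Priya–G, Yuki–E form a matching, so any vertex cover needs at least 9 vertices (one per matched edge).
Conversely {Sam, Kai, Finn, Omar, Casey, Gabe, Eli, Priya, Yuki} meets every edge and has exactly 9 vertices, so 9 is optimal.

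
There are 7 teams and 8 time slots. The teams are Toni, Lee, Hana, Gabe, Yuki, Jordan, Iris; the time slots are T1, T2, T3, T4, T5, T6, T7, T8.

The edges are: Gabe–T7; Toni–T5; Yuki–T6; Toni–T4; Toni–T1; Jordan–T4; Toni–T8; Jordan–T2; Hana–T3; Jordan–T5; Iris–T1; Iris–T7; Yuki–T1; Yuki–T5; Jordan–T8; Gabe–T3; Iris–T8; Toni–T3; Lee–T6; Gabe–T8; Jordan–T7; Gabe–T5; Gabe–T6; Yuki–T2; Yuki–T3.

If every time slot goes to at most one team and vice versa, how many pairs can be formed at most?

A valid assignment of size 7: Toni-T4, Lee-T6, Hana-T3, Gabe-T5, Yuki-T1, Jordan-T7, Iris-T8.
All 7 teams are matched, so no larger matching exists.

7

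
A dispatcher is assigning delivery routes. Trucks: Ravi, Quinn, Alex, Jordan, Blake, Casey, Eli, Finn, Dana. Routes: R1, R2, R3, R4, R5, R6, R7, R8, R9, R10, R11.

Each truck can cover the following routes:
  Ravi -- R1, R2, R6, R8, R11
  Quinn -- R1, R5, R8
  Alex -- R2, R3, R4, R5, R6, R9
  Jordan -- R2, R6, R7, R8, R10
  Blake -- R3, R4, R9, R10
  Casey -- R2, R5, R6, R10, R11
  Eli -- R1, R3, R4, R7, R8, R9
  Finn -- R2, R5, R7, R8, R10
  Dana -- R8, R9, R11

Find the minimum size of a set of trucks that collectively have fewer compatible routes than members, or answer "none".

none

A matching saturating every truck exists, for instance Ravi→R1, Quinn→R5, Alex→R9, Jordan→R10, Blake→R4, Casey→R6, Eli→R3, Finn→R2, Dana→R8.
By Hall's marriage theorem, this means |N(S)| ≥ |S| for every subset S, so no violating subset exists.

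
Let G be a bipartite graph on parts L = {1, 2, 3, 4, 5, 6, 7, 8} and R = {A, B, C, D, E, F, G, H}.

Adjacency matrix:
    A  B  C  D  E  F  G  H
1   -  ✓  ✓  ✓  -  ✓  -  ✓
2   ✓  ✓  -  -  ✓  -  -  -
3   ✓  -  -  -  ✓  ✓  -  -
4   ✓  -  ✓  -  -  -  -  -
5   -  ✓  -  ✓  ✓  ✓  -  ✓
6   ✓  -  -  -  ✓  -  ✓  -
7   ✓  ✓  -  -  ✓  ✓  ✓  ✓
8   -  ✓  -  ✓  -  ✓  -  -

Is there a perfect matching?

Yes

A valid assignment of size 8: 1–H, 2–A, 3–F, 4–C, 5–D, 6–E, 7–G, 8–B.
All 8 left vertices are covered.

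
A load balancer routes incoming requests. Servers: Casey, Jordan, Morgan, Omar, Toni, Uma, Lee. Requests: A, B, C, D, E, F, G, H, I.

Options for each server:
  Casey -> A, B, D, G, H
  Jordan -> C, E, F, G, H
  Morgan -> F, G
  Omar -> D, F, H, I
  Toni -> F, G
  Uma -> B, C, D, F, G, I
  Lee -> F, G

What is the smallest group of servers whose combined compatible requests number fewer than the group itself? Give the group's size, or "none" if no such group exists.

3

Take S = {Morgan, Toni, Lee}. Its neighbourhood is {F, G}, so |N(S)| = 2 < |S| = 3.
Every subset of size less than 3 has at least as many neighbours as members, so 3 is the minimum.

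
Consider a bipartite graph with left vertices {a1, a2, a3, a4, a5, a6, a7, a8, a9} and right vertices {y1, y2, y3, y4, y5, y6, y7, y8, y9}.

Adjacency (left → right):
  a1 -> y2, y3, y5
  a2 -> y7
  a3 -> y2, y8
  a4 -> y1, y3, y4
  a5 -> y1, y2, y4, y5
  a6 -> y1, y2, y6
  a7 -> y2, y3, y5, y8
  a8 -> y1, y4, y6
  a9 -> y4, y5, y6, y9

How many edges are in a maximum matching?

9

A valid assignment of size 9: a1→y3, a2→y7, a3→y8, a4→y4, a5→y2, a6→y6, a7→y5, a8→y1, a9→y9.
All 9 left vertices are matched, so no larger matching exists.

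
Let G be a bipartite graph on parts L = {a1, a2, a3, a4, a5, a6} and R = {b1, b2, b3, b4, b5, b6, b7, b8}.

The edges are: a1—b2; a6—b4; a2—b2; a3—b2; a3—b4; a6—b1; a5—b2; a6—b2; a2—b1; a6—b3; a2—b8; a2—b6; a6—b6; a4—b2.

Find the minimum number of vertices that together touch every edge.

4

The 4 edges a1–b2, a2–b8, a3–b4, a6–b1 form a matching, so any vertex cover needs at least 4 vertices (one per matched edge).
Conversely {a2, a3, a6, b2} meets every edge and has exactly 4 vertices, so 4 is optimal.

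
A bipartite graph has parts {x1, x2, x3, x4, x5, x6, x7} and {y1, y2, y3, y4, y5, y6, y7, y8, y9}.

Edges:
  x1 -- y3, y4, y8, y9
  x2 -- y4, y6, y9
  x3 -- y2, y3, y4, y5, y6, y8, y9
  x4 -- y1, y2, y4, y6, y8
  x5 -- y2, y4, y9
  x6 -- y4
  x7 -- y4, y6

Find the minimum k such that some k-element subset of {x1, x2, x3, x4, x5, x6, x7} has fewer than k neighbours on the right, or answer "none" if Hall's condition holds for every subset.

none

A matching saturating every left vertex exists, for instance x1→y8, x2→y9, x3→y3, x4→y1, x5→y2, x6→y4, x7→y6.
By Hall's marriage theorem, this means |N(S)| ≥ |S| for every subset S, so no violating subset exists.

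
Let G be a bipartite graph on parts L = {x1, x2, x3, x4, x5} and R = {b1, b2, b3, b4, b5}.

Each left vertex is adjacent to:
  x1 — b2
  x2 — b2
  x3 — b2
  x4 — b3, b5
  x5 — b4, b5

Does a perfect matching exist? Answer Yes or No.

The set {x1, x2, x3} has only 1 neighbour ({b2}), so by Hall's theorem at most 3 of the 5 left vertices can be matched.
Hence no matching covers every left vertex.

No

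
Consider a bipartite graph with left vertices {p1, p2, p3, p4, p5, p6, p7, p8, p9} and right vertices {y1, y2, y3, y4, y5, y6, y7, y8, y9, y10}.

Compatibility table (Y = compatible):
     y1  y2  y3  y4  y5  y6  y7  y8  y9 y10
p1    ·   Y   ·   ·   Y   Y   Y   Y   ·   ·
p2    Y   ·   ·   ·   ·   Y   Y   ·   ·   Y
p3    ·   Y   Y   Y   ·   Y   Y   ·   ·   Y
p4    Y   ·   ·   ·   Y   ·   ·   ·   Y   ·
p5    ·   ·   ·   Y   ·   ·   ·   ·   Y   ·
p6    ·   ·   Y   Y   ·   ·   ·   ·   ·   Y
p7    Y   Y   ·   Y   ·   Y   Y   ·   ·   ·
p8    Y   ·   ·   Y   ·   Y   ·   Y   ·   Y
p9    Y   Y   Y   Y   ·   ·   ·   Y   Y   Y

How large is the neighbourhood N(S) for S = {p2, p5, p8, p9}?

The union of neighbours of {p2, p5, p8, p9} is {y1, y2, y3, y4, y6, y7, y8, y9, y10}, which has 9 elements.
Since |N(S)| = 9 ≥ |S| = 4, Hall's condition holds for this subset.

9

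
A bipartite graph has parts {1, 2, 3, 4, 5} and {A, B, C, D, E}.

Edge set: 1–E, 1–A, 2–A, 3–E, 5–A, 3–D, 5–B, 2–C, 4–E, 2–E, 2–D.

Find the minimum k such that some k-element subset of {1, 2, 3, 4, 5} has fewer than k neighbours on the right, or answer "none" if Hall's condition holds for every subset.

A matching saturating every left vertex exists, for instance 1→A, 2→C, 3→D, 4→E, 5→B.
By Hall's marriage theorem, this means |N(S)| ≥ |S| for every subset S, so no violating subset exists.

none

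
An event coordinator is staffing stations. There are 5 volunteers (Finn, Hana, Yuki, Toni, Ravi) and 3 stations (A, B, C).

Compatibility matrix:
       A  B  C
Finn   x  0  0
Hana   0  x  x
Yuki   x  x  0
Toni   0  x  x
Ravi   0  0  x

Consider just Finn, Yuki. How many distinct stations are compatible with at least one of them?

2

The union of neighbours of {Finn, Yuki} is {A, B}, which has 2 elements.
Since |N(S)| = 2 ≥ |S| = 2, Hall's condition holds for this subset.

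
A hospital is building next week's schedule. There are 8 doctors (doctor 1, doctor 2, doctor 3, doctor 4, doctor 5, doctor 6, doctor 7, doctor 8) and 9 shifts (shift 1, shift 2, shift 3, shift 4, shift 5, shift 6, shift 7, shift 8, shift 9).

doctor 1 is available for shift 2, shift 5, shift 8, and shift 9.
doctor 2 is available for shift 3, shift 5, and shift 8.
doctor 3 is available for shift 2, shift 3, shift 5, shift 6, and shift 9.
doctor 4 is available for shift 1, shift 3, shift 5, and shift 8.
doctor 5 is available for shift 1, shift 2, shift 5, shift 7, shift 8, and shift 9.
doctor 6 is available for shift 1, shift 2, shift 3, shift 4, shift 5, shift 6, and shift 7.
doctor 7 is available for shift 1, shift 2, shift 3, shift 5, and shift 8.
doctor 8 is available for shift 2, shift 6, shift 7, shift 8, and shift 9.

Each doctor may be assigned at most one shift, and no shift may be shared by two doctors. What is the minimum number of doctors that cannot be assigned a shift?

For example, pair doctor 1→shift 9, doctor 2→shift 3, doctor 3→shift 6, doctor 4→shift 1, doctor 5→shift 2, doctor 6→shift 5, doctor 7→shift 8, doctor 8→shift 7.
This saturates every doctor, so 8 is the maximum.
That matches 8 of the 8, leaving 0 unmatched; no matching can do better.

0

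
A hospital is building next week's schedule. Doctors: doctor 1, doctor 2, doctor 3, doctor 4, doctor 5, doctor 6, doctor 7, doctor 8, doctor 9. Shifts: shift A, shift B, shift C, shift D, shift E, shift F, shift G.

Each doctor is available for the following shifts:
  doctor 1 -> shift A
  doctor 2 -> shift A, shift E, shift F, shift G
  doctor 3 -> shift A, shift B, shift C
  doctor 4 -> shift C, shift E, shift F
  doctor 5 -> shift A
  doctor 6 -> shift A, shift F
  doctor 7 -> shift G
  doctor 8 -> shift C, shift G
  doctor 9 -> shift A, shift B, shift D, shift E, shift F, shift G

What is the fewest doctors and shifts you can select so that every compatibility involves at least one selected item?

{doctor 3, doctor 9, shift A, shift C, shift E, shift F, shift G} is a vertex cover of size 7: every edge has an endpoint in this set.
No smaller cover exists because doctor 1–shift A, doctor 2–shift E, doctor 3–shift B, doctor 4–shift C, doctor 6–shift F, doctor 7–shift G, doctor 9–shift D is a matching of size 7, and a cover must include an endpoint of each of these disjoint edges (König's theorem).

7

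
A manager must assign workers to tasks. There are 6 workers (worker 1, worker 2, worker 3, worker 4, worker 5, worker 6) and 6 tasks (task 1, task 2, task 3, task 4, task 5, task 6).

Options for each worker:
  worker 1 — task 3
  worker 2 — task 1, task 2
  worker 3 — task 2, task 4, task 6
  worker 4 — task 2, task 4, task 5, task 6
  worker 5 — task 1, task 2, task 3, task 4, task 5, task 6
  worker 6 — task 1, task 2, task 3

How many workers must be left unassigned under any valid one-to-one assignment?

One maximum matching: worker 1→task 3, worker 2→task 1, worker 3→task 4, worker 4→task 6, worker 5→task 5, worker 6→task 2.
This saturates every worker, so 6 is the maximum.
That matches 6 of the 6, leaving 0 unmatched; no matching can do better.

0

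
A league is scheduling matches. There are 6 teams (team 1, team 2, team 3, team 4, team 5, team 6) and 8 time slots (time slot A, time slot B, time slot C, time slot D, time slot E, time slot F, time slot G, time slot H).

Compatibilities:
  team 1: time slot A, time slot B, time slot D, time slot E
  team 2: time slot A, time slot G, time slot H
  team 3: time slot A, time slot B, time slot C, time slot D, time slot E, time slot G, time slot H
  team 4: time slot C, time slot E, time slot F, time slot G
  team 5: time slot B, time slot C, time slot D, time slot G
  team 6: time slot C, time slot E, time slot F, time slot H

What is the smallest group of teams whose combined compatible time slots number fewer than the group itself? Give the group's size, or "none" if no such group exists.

A matching saturating every team exists, for instance team 1→time slot B, team 2→time slot H, team 3→time slot C, team 4→time slot G, team 5→time slot D, team 6→time slot F.
By Hall's marriage theorem, this means |N(S)| ≥ |S| for every subset S, so no violating subset exists.

none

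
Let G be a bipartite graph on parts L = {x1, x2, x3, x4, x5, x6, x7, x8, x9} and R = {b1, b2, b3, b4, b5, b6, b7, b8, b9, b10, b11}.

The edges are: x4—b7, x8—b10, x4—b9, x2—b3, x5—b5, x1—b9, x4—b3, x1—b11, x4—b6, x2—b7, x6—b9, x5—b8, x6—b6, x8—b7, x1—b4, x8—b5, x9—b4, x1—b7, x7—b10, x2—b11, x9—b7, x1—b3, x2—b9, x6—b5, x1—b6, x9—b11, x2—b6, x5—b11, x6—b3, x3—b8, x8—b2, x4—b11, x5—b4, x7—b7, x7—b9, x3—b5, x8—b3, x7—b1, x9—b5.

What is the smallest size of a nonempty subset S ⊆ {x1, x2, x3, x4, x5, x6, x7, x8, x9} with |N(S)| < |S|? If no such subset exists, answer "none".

A matching saturating every left vertex exists, for instance x1→b7, x2→b6, x3→b8, x4→b11, x5→b4, x6→b3, x7→b9, x8→b2, x9→b5.
By Hall's marriage theorem, this means |N(S)| ≥ |S| for every subset S, so no violating subset exists.

none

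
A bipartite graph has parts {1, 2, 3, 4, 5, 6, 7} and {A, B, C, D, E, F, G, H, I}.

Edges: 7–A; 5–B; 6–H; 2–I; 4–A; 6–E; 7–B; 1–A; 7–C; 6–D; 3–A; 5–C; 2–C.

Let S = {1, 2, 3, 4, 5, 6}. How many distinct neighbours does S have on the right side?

7

The union of neighbours of {1, 2, 3, 4, 5, 6} is {A, B, C, D, E, H, I}, which has 7 elements.
Since |N(S)| = 7 ≥ |S| = 6, Hall's condition holds for this subset.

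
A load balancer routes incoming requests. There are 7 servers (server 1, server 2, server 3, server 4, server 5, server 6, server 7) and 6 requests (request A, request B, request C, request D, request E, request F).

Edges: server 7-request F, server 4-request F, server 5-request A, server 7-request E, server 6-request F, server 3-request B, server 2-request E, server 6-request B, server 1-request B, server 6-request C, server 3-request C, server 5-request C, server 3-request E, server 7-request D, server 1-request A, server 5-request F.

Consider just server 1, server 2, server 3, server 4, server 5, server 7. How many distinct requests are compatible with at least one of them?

The union of neighbours of {server 1, server 2, server 3, server 4, server 5, server 7} is {request A, request B, request C, request D, request E, request F}, which has 6 elements.
Since |N(S)| = 6 ≥ |S| = 6, Hall's condition holds for this subset.

6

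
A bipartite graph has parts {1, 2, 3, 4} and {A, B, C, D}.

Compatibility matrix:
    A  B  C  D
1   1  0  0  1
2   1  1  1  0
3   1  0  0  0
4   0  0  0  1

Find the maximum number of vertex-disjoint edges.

3

A valid assignment of size 3: 1–D, 2–B, 3–A.
The set {1, 3, 4} has only 2 neighbours ({A, D}), so by Hall's theorem at most 3 of the 4 left vertices can be matched.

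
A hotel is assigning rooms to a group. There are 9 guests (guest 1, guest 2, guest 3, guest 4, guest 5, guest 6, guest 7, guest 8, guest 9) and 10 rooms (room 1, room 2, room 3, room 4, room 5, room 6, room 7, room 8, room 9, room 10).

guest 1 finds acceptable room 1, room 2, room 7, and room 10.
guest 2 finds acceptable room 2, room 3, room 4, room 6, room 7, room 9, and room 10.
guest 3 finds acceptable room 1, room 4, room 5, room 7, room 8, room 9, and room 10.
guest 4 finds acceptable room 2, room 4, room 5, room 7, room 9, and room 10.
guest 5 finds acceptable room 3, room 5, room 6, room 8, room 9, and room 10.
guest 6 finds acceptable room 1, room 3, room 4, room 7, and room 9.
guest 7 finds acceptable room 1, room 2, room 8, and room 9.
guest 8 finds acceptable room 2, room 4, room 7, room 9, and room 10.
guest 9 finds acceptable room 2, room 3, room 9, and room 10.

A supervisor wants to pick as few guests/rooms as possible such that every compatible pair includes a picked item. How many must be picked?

A maximum matching has 9 edges (e.g. guest 1–room 7, guest 2–room 9, guest 3–room 5, guest 4–room 10, guest 5–room 6, guest 6–room 4, guest 7–room 8, guest 8–room 2, guest 9–room 3).
By König's theorem the minimum vertex cover has the same size. One such cover is {guest 1, guest 2, guest 3, guest 4, guest 5, guest 6, guest 7, guest 8, guest 9}.

9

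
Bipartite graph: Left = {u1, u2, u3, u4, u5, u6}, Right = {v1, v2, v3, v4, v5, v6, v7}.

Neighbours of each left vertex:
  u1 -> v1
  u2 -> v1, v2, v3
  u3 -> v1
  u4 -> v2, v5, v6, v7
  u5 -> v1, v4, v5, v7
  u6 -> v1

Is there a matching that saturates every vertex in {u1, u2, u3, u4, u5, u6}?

The set {u1, u3, u6} has only 1 neighbour ({v1}), so by Hall's theorem at most 4 of the 6 left vertices can be matched.
Hence no matching covers every left vertex.

No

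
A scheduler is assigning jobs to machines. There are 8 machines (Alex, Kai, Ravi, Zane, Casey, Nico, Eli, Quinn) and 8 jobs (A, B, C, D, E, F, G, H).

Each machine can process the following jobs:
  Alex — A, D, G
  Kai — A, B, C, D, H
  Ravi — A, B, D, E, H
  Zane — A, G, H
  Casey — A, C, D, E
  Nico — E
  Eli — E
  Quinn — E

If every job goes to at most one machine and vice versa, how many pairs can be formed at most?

One maximum matching: Alex–D, Kai–H, Ravi–A, Zane–G, Casey–C, Nico–E.
The set {Nico, Eli, Quinn} has only 1 neighbour ({E}), so by Hall's theorem at most 6 of the 8 machines can be matched.

6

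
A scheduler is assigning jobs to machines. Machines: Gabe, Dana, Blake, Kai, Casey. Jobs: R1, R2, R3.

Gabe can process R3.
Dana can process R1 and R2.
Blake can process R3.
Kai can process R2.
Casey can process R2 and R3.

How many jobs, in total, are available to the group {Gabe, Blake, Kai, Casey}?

2

The union of neighbours of {Gabe, Blake, Kai, Casey} is {R2, R3}, which has 2 elements.
Since |N(S)| = 2 < |S| = 4, Hall's condition fails for this subset.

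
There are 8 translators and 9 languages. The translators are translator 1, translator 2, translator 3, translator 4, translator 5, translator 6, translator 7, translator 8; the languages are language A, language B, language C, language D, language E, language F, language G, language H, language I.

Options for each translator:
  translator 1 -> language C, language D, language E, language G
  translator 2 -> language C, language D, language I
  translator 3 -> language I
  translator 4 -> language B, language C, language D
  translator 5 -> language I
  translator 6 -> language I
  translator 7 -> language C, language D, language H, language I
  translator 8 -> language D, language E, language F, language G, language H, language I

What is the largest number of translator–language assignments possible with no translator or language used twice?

A valid assignment of size 6: translator 1–language G, translator 2–language C, translator 3–language I, translator 4–language B, translator 7–language D, translator 8–language F.
The set {translator 3, translator 5, translator 6} has only 1 neighbour ({language I}), so by Hall's theorem at most 6 of the 8 translators can be matched.

6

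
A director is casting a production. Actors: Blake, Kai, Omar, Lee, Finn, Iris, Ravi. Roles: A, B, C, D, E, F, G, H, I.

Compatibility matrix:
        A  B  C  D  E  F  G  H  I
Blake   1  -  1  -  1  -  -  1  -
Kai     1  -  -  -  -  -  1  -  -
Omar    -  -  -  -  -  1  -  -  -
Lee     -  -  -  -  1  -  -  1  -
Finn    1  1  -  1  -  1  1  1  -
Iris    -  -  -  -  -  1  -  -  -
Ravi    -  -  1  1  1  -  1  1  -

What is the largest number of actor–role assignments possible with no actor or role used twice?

One maximum matching: Blake-C, Kai-A, Omar-F, Lee-E, Finn-H, Ravi-G.
The set {Omar, Iris} has only 1 neighbour ({F}), so by Hall's theorem at most 6 of the 7 actors can be matched.

6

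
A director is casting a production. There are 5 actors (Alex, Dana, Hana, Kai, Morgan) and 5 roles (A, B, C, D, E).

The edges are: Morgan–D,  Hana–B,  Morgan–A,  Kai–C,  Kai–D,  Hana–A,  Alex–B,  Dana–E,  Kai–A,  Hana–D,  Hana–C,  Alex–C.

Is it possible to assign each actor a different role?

One maximum matching: Alex-C, Dana-E, Hana-B, Kai-A, Morgan-D.
Every actor is matched, so this is a perfect matching.

Yes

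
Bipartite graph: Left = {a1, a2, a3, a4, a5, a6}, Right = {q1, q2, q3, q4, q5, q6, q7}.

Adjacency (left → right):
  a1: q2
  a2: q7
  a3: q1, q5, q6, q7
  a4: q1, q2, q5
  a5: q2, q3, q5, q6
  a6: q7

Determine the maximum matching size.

5

For example, pair a1→q2, a2→q7, a3→q5, a4→q1, a5→q6.
The set {a2, a6} has only 1 neighbour ({q7}), so by Hall's theorem at most 5 of the 6 left vertices can be matched.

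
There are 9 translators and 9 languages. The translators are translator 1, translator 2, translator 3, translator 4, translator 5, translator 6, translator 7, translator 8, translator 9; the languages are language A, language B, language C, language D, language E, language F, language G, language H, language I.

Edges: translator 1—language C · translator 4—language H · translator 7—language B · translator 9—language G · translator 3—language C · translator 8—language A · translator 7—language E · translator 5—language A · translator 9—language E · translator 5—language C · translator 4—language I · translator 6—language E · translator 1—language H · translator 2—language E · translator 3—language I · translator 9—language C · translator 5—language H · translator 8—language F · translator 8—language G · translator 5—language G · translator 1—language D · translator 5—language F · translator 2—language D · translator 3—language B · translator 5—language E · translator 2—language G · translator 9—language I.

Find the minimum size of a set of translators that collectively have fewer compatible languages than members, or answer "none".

A matching saturating every translator exists, for instance translator 1→language H, translator 2→language D, translator 3→language C, translator 4→language I, translator 5→language F, translator 6→language E, translator 7→language B, translator 8→language A, translator 9→language G.
By Hall's marriage theorem, this means |N(S)| ≥ |S| for every subset S, so no violating subset exists.

none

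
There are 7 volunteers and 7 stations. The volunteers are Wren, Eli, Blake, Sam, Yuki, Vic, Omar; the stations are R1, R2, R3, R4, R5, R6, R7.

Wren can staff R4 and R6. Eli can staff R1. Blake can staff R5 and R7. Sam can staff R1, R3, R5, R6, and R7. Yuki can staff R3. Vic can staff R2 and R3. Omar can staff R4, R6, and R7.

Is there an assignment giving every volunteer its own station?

Yes

A valid assignment of size 7: Wren-R4, Eli-R1, Blake-R5, Sam-R6, Yuki-R3, Vic-R2, Omar-R7.
Every volunteer is matched, so this is a perfect matching.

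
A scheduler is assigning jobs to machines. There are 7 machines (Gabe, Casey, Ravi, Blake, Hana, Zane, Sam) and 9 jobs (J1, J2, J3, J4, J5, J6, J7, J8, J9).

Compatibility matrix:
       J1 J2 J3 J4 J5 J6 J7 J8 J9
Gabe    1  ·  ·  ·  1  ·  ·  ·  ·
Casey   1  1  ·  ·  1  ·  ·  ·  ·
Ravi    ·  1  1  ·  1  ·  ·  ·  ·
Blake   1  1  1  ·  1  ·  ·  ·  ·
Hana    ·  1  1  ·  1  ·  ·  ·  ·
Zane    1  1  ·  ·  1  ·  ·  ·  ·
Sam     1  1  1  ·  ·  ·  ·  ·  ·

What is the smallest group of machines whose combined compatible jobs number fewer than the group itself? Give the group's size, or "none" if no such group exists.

Take S = {Gabe, Casey, Ravi, Blake, Hana}. Its neighbourhood is {J1, J2, J3, J5}, so |N(S)| = 4 < |S| = 5.
Every subset of size less than 5 has at least as many neighbours as members, so 5 is the minimum.

5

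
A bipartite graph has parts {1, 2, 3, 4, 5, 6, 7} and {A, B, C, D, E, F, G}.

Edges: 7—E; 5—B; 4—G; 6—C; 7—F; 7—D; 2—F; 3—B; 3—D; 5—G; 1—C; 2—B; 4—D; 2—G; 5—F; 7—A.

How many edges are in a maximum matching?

6

For example, pair 1–C, 2–F, 3–D, 4–G, 5–B, 7–E.
The set {1, 6} has only 1 neighbour ({C}), so by Hall's theorem at most 6 of the 7 left vertices can be matched.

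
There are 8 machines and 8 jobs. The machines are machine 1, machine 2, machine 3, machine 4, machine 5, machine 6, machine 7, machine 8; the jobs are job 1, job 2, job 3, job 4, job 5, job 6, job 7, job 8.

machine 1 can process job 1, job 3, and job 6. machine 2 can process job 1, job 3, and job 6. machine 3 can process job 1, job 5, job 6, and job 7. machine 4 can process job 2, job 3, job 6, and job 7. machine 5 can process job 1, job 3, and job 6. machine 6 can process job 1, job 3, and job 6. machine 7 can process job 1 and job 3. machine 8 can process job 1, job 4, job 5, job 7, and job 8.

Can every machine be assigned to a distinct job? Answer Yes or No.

No

The set {machine 1, machine 2, machine 5, machine 6, machine 7} has only 3 neighbours ({job 1, job 3, job 6}), so by Hall's theorem at most 6 of the 8 machines can be matched.
Hence no matching covers every machine.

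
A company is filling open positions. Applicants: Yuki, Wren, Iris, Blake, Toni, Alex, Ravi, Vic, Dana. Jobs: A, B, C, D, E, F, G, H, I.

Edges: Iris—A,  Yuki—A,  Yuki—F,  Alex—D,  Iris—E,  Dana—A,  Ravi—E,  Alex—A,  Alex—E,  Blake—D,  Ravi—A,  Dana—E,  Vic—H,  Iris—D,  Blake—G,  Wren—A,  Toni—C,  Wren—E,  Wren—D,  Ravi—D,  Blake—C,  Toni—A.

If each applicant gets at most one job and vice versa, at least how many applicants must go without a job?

2

For example, pair Yuki–F, Wren–A, Iris–D, Blake–G, Toni–C, Alex–E, Vic–H.
The set {Wren, Iris, Alex, Ravi, Dana} has only 3 neighbours ({A, D, E}), so by Hall's theorem at most 7 of the 9 applicants can be matched.
That matches 7 of the 9, leaving 2 unmatched; no matching can do better.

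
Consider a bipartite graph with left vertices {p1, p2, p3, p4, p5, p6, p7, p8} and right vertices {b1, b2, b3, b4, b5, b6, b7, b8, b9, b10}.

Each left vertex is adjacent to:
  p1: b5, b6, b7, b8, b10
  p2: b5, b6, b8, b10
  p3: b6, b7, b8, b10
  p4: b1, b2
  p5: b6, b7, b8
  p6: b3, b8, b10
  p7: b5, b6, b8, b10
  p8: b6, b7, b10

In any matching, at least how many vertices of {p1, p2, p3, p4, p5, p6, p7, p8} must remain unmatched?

A valid assignment of size 7: p1-b10, p2-b8, p3-b7, p4-b2, p5-b6, p6-b3, p7-b5.
The set {p1, p2, p3, p5, p7, p8} has only 5 neighbours ({b10, b5, b6, b7, b8}), so by Hall's theorem at most 7 of the 8 left vertices can be matched.
That matches 7 of the 8, leaving 1 unmatched; no matching can do better.

1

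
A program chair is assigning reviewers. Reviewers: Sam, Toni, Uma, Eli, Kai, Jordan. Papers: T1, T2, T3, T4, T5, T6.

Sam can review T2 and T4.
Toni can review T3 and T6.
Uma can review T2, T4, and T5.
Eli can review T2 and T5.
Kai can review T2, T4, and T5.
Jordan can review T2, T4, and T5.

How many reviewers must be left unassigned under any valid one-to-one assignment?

2

For example, pair Sam→T4, Toni→T6, Uma→T2, Eli→T5.
The set {Sam, Uma, Eli, Kai, Jordan} has only 3 neighbours ({T2, T4, T5}), so by Hall's theorem at most 4 of the 6 reviewers can be matched.
That matches 4 of the 6, leaving 2 unmatched; no matching can do better.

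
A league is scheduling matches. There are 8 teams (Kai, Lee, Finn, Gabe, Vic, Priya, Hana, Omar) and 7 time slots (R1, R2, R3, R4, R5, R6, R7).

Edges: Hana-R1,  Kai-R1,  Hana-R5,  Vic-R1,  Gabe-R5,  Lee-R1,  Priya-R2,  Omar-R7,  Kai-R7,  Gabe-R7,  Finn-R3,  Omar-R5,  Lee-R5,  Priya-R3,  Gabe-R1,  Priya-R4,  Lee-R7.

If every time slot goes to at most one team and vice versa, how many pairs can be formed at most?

5

For example, pair Kai–R1, Lee–R5, Finn–R3, Gabe–R7, Priya–R2.
The set {Kai, Lee, Gabe, Vic, Hana, Omar} has only 3 neighbours ({R1, R5, R7}), so by Hall's theorem at most 5 of the 8 teams can be matched.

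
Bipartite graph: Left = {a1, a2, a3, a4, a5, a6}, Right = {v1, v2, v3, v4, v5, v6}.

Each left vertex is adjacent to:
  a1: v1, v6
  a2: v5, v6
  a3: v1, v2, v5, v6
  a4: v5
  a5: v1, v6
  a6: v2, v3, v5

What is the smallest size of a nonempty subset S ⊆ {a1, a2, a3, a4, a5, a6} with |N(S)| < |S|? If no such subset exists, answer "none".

4

Take S = {a1, a2, a4, a5}. Its neighbourhood is {v1, v5, v6}, so |N(S)| = 3 < |S| = 4.
Every subset of size less than 4 has at least as many neighbours as members, so 4 is the minimum.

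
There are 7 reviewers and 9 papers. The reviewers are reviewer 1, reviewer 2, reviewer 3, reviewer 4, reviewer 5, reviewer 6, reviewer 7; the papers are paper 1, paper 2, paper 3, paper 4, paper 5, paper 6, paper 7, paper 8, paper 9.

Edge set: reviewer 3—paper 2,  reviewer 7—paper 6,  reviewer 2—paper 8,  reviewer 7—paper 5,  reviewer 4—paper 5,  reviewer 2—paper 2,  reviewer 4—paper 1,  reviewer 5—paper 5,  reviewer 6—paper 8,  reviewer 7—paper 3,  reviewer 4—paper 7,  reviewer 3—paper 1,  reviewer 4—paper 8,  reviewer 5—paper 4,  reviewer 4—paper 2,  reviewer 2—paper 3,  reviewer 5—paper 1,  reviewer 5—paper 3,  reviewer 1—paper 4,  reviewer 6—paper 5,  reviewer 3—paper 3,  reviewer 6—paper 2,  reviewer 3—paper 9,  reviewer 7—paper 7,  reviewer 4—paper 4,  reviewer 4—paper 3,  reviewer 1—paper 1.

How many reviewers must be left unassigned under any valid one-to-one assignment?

One maximum matching: reviewer 1–paper 1, reviewer 2–paper 3, reviewer 3–paper 2, reviewer 4–paper 5, reviewer 5–paper 4, reviewer 6–paper 8, reviewer 7–paper 7.
This saturates every reviewer, so 7 is the maximum.
That matches 7 of the 7, leaving 0 unmatched; no matching can do better.

0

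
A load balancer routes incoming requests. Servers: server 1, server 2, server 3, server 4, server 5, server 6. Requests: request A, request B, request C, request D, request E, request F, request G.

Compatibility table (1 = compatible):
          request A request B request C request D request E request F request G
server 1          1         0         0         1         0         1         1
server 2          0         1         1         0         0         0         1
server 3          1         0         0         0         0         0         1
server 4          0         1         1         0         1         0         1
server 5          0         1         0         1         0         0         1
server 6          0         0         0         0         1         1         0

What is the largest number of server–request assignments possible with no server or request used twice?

6

One maximum matching: server 1-request G, server 2-request C, server 3-request A, server 4-request E, server 5-request D, server 6-request F.
This saturates every server, so 6 is the maximum.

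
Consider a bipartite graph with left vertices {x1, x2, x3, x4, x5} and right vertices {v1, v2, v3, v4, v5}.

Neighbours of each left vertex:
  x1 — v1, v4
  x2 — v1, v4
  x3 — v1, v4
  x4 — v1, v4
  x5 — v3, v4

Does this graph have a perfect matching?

The set {x1, x2, x3, x4} has only 2 neighbours ({v1, v4}), so by Hall's theorem at most 3 of the 5 left vertices can be matched.
Hence no matching covers every left vertex.

No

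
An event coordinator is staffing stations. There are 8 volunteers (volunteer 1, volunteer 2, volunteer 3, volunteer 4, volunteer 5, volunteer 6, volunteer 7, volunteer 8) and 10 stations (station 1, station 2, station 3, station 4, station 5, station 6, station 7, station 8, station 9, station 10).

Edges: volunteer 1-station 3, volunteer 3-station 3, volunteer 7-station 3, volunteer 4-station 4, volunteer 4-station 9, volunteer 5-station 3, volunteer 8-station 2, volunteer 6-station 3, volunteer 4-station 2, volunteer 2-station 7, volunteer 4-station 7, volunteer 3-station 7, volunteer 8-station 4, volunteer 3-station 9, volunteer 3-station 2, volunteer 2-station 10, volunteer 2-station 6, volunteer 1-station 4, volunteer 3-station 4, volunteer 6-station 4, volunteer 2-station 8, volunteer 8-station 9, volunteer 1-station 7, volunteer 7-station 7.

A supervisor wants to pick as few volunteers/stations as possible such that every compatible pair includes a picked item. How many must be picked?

The 6 edges volunteer 1–station 7, volunteer 2–station 8, volunteer 3–station 9, volunteer 4–station 2, volunteer 5–station 3, volunteer 6–station 4 form a matching, so any vertex cover needs at least 6 vertices (one per matched edge).
Conversely {volunteer 2, station 2, station 3, station 4, station 7, station 9} meets every edge and has exactly 6 vertices, so 6 is optimal.

6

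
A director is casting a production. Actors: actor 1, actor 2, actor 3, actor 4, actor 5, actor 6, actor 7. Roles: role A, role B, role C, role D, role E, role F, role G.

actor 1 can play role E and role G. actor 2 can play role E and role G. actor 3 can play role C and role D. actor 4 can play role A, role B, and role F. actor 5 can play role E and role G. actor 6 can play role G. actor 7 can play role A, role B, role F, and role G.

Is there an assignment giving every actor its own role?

The set {actor 1, actor 2, actor 5, actor 6} has only 2 neighbours ({role E, role G}), so by Hall's theorem at most 5 of the 7 actors can be matched.
Hence no matching covers every actor.

No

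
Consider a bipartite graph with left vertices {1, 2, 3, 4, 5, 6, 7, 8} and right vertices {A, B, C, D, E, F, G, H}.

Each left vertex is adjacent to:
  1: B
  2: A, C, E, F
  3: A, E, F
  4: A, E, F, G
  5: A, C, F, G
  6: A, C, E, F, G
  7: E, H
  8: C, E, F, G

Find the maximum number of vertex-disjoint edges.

7

A valid assignment of size 7: 1-B, 2-A, 3-F, 4-E, 5-C, 6-G, 7-H.
The set {2, 3, 4, 5, 6, 8} has only 5 neighbours ({A, C, E, F, G}), so by Hall's theorem at most 7 of the 8 left vertices can be matched.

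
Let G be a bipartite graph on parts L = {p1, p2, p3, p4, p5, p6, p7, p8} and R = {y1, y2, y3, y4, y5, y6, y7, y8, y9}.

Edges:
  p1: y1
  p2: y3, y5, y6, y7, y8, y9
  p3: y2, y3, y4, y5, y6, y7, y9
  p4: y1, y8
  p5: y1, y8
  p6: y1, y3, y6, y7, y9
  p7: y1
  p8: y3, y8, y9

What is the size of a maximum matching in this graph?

6

A valid assignment of size 6: p1-y1, p2-y6, p3-y4, p4-y8, p6-y7, p8-y3.
The set {p1, p4, p5, p7} has only 2 neighbours ({y1, y8}), so by Hall's theorem at most 6 of the 8 left vertices can be matched.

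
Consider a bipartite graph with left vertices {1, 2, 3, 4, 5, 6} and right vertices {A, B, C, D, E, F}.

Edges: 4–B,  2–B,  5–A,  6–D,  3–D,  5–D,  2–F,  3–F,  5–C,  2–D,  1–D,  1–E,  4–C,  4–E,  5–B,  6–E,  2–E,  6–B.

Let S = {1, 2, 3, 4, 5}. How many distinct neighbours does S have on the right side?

6

The union of neighbours of {1, 2, 3, 4, 5} is {A, B, C, D, E, F}, which has 6 elements.
Since |N(S)| = 6 ≥ |S| = 5, Hall's condition holds for this subset.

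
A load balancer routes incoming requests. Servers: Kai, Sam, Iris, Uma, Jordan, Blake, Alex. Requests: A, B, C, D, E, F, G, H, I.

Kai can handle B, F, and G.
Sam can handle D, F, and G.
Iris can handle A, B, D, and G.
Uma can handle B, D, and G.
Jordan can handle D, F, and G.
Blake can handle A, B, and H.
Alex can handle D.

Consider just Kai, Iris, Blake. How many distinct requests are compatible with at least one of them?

6

The union of neighbours of {Kai, Iris, Blake} is {A, B, D, F, G, H}, which has 6 elements.
Since |N(S)| = 6 ≥ |S| = 3, Hall's condition holds for this subset.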